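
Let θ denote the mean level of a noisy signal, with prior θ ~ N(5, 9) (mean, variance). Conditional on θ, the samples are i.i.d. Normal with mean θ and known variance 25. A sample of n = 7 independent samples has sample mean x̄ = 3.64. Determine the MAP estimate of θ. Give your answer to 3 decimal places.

n = 7, x̄ = 3.64.
For a Normal prior and Normal likelihood with known variance, the posterior is Normal; its mode equals its mean, the precision-weighted average.
Prior precision 1/σ₀² = 1/9; data precision n/σ² = 7/25 = 0.28.
θ̂ = ((1/9)·5 + 0.28·3.64) / (1/9 + 0.28) = (8858/5625)/(88/225) = 4429/1100 ≈ 4.026.

θ̂_MAP = 4.026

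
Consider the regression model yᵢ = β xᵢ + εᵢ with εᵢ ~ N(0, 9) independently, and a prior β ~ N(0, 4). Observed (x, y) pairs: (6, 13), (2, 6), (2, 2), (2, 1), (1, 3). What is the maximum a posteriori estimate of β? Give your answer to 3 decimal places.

β̂_MAP = 1.932

log p(β | y) = −Σ(yᵢ − βxᵢ)²/(2·9) − β²/(2·4) + const.
Setting the derivative to zero: Σxᵢ(yᵢ − βxᵢ)/9 − β/4 = 0, so β = Σxᵢyᵢ / (Σxᵢ² + σ²/τ²).
Σxᵢyᵢ = 6·13 + 2·6 + 2·2 + 2·1 + 1·3 = 99; Σxᵢ² = 49; σ²/τ² = 2.25.
β̂_MAP = 99 / (49 + 2.25) = 99/51.25 ≈ 1.932.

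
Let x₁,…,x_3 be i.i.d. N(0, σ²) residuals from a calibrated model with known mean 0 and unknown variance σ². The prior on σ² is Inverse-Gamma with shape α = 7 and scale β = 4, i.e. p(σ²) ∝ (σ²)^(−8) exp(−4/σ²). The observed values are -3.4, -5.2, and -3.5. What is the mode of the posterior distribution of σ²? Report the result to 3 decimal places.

Sum of squared deviations about the known mean: SS = (-3.4−0)² + (-5.2−0)² + (-3.5−0)² = 50.85.
The Normal likelihood contributes (σ²)^(−n/2) exp(−SS/(2σ²)), so the posterior is Inverse-Gamma(α + n/2, β + SS/2) = Inverse-Gamma(8.5, 29.425).
The mode of Inverse-Gamma(a, b) is b/(a+1) = 29.425/9.5 ≈ 3.097.

σ̂²_MAP = 3.097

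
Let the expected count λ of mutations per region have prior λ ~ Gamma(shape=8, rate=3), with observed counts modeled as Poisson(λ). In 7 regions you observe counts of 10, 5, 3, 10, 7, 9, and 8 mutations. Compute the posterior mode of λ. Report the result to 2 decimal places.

Σxᵢ = 10+5+3+10+7+9+8 = 52, with n = 7.
Posterior ∝ λ^7e^(−3λ) · λ^52e^(−7λ) = λ^59e^(−10λ), i.e. Gamma(shape=60, rate=10).
The mode of a Gamma(a, b) with a ≥ 1 (shape–rate) is (a−1)/b = 59/10 ≈ 5.90.

λ̂_MAP = 5.90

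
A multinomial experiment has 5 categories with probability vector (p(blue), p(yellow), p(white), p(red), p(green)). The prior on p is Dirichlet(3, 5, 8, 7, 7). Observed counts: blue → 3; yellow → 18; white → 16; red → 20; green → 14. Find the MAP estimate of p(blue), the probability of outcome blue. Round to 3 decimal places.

The posterior is Dirichlet(αᵢ + nᵢ) = Dirichlet(6, 23, 24, 27, 21).
For a Dirichlet(a₁,…,a_K) with all aᵢ > 1, the mode has j-th component (aⱼ − 1)/(Σaᵢ − K).
Here Σaᵢ = 101 and K = 5, so p(blue) = (6 − 1)/(101 − 5) = 5/96 ≈ 0.052.

MAP estimate of p(blue) = 0.052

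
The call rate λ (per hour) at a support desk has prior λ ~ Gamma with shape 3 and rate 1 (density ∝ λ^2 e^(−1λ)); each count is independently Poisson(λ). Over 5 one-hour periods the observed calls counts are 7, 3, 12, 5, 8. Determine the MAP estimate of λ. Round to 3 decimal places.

Σxᵢ = 7+3+12+5+8 = 35, with n = 5.
Posterior ∝ λ^2e^(−1λ) · λ^35e^(−5λ) = λ^37e^(−6λ), i.e. Gamma(shape=38, rate=6).
The mode of a Gamma(a, b) with a ≥ 1 (shape–rate) is (a−1)/b = 37/6 ≈ 6.167.

λ̂_MAP = 6.167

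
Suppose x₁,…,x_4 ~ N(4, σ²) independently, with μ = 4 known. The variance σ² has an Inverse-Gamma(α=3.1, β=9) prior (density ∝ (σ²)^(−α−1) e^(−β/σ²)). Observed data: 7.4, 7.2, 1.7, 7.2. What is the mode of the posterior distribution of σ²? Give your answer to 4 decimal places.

σ̂²_MAP = 4.5352

Sum of squared deviations about the known mean: SS = (7.4−4)² + (7.2−4)² + (1.7−4)² + (7.2−4)² = 37.33.
The Normal likelihood contributes (σ²)^(−n/2) exp(−SS/(2σ²)), so the posterior is Inverse-Gamma(α + n/2, β + SS/2) = Inverse-Gamma(5.1, 27.665).
The mode of Inverse-Gamma(a, b) is b/(a+1) = 27.665/6.1 ≈ 4.5352.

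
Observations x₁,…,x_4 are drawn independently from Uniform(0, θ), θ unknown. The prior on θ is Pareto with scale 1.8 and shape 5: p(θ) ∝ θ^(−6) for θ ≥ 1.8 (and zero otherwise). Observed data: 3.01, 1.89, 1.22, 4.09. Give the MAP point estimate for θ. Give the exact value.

The Uniform(0, θ) likelihood is θ^(−n) for θ ≥ max(xᵢ), zero otherwise. Here max(xᵢ) = 4.09.
Posterior ∝ θ^(−6) · θ^(−4) = θ^(−10) on θ ≥ max(1.8, 4.09) = 4.09.
This density is strictly decreasing in θ, so the posterior mode lies at the lower boundary of the support.

θ̂_MAP = 4.09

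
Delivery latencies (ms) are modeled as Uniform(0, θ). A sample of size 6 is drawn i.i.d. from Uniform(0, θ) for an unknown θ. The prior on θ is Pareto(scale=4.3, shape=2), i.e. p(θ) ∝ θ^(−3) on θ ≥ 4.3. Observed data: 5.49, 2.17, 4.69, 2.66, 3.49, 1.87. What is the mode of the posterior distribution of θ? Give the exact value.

The Uniform(0, θ) likelihood is θ^(−n) for θ ≥ max(xᵢ), zero otherwise. Here max(xᵢ) = 5.49.
Posterior ∝ θ^(−3) · θ^(−6) = θ^(−9) on θ ≥ max(4.3, 5.49) = 5.49.
This density is strictly decreasing in θ, so the posterior mode lies at the lower boundary of the support.

θ̂_MAP = 5.49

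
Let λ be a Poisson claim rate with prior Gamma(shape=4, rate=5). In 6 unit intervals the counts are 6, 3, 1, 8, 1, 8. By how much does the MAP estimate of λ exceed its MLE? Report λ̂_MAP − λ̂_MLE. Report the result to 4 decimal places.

Σxᵢ = 27. Posterior is Gamma(31, 11); MAP = (31−1)/11 = 30/11 ≈ 2.72727.
MLE = x̄ = 27/6 ≈ 4.50000.
Difference = 30/11 − 27/6 = -39/22 ≈ -1.7727.

MAP − MLE = -1.7727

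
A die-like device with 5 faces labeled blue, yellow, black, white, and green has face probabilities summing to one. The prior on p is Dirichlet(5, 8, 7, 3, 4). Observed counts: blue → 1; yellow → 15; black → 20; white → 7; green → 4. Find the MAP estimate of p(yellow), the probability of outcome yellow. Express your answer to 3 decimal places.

The posterior is Dirichlet(αᵢ + nᵢ) = Dirichlet(6, 23, 27, 10, 8).
For a Dirichlet(a₁,…,a_K) with all aᵢ > 1, the mode has j-th component (aⱼ − 1)/(Σaᵢ − K).
Here Σaᵢ = 74 and K = 5, so p(yellow) = (23 − 1)/(74 − 5) = 22/69 ≈ 0.319.

MAP estimate of p(yellow) = 0.319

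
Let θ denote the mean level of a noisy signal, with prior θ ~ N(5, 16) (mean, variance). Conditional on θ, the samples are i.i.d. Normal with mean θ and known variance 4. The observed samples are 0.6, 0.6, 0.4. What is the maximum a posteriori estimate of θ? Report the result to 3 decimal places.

n = 3; x̄ = (0.6 + 0.6 + 0.4)/3 = 1.6/3 = 8/15 ≈ 0.5333.
For a Normal prior and Normal likelihood with known variance, the posterior is Normal; its mode equals its mean, the precision-weighted average.
Prior precision 1/σ₀² = 1/16 = 0.0625; data precision n/σ² = 3/4 = 0.75.
θ̂ = (0.0625·5 + 0.75·(8/15)) / (0.0625 + 0.75) = 0.7125/0.8125 = 57/65 ≈ 0.877.

θ̂_MAP = 0.877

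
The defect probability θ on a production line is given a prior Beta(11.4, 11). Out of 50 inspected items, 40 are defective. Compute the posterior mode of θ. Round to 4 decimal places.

θ̂_MAP = 0.7159

Prior: Beta(11.4, 11).
Data: 40 successes in 50 trials. The binomial likelihood contributes θ^40(1−θ)^10, so the posterior is Beta(11.4+40, 11+10) = Beta(51.4, 21).
For Beta(a, b) with a, b > 1 the mode is (a−1)/(a+b−2) = 50.4/70.4 ≈ 0.7159.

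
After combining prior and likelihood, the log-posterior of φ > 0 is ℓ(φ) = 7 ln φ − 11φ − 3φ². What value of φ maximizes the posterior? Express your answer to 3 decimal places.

ℓ'(φ) = 7/φ − 11 − 6φ. Setting this to zero and multiplying by φ: 6φ² + 11φ − 7 = 0.
φ = (−11 + √(11² + 4·6·7)) / (2·6) = (−11 + √289) / 12 = (−11 + 17)/12 = 1/2.
ℓ''(φ) = −7/φ² − 6 < 0, confirming a maximum.

φ̂_MAP = 0.500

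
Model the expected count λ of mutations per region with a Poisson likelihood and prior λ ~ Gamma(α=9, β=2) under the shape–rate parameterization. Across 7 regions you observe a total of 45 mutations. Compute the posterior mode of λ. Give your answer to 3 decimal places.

λ̂_MAP = 5.889

Σxᵢ = 45, n = 7.
Posterior ∝ λ^8e^(−2λ) · λ^45e^(−7λ) = λ^53e^(−9λ), i.e. Gamma(shape=54, rate=9).
The mode of a Gamma(a, b) with a ≥ 1 (shape–rate) is (a−1)/b = 53/9 ≈ 5.889.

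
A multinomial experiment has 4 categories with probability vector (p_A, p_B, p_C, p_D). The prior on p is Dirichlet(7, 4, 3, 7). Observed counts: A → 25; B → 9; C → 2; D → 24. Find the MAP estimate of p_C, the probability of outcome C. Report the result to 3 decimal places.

MAP estimate of p_C = 0.052

The posterior is Dirichlet(αᵢ + nᵢ) = Dirichlet(32, 13, 5, 31).
For a Dirichlet(a₁,…,a_K) with all aᵢ > 1, the mode has j-th component (aⱼ − 1)/(Σaᵢ − K).
Here Σaᵢ = 81 and K = 4, so p_C = (5 − 1)/(81 − 4) = 4/77 ≈ 0.052.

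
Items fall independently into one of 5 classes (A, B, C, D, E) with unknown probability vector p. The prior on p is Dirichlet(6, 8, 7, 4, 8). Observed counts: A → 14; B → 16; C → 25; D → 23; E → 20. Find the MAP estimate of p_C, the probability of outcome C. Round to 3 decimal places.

MAP estimate of p_C = 0.246

The posterior is Dirichlet(αᵢ + nᵢ) = Dirichlet(20, 24, 32, 27, 28).
For a Dirichlet(a₁,…,a_K) with all aᵢ > 1, the mode has j-th component (aⱼ − 1)/(Σaᵢ − K).
Here Σaᵢ = 131 and K = 5, so p_C = (32 − 1)/(131 − 5) = 31/126 ≈ 0.246.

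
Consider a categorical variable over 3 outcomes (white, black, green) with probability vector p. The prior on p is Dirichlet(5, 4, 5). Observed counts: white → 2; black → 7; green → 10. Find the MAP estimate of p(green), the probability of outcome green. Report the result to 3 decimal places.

MAP estimate of p(green) = 0.467

The posterior is Dirichlet(αᵢ + nᵢ) = Dirichlet(7, 11, 15).
For a Dirichlet(a₁,…,a_K) with all aᵢ > 1, the mode has j-th component (aⱼ − 1)/(Σaᵢ − K).
Here Σaᵢ = 33 and K = 3, so p(green) = (15 − 1)/(33 − 3) = 14/30 ≈ 0.467.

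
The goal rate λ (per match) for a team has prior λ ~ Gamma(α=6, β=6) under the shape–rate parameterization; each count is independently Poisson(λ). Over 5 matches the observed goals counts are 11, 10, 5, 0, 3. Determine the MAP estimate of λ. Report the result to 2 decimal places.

λ̂_MAP = 3.09

Σxᵢ = 11+10+5+0+3 = 29, with n = 5.
Posterior ∝ λ^5e^(−6λ) · λ^29e^(−5λ) = λ^34e^(−11λ), i.e. Gamma(shape=35, rate=11).
The mode of a Gamma(a, b) with a ≥ 1 (shape–rate) is (a−1)/b = 34/11 ≈ 3.09.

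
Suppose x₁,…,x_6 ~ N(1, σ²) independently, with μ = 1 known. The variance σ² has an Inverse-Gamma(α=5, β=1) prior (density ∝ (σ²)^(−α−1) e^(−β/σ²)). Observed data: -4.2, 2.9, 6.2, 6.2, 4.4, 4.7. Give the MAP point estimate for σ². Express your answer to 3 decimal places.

Sum of squared deviations about the known mean: SS = (-4.2−1)² + (2.9−1)² + (6.2−1)² + (6.2−1)² + (4.4−1)² + (4.7−1)² = 109.98.
The Normal likelihood contributes (σ²)^(−n/2) exp(−SS/(2σ²)), so the posterior is Inverse-Gamma(α + n/2, β + SS/2) = Inverse-Gamma(8, 55.99).
The mode of Inverse-Gamma(a, b) is b/(a+1) = 55.99/9 ≈ 6.221.

σ̂²_MAP = 6.221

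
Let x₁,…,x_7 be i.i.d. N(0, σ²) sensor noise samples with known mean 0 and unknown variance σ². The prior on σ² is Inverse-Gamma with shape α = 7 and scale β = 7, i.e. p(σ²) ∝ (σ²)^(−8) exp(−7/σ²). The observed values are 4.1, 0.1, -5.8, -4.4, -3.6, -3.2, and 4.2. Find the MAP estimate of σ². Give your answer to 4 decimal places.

σ̂²_MAP = 5.4200

Sum of squared deviations about the known mean: SS = (4.1−0)² + (0.1−0)² + (-5.8−0)² + (-4.4−0)² + (-3.6−0)² + (-3.2−0)² + (4.2−0)² = 110.66.
The Normal likelihood contributes (σ²)^(−n/2) exp(−SS/(2σ²)), so the posterior is Inverse-Gamma(α + n/2, β + SS/2) = Inverse-Gamma(10.5, 62.33).
The mode of Inverse-Gamma(a, b) is b/(a+1) = 62.33/11.5 ≈ 5.4200.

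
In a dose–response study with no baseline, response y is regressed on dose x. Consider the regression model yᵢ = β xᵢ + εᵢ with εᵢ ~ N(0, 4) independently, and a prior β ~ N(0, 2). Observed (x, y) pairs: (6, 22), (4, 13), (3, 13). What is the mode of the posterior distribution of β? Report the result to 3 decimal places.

log p(β | y) = −Σ(yᵢ − βxᵢ)²/(2·4) − β²/(2·2) + const.
Setting the derivative to zero: Σxᵢ(yᵢ − βxᵢ)/4 − β/2 = 0, so β = Σxᵢyᵢ / (Σxᵢ² + σ²/τ²).
Σxᵢyᵢ = 6·22 + 4·13 + 3·13 = 223; Σxᵢ² = 61; σ²/τ² = 2.
β̂_MAP = 223 / (61 + 2) = 223/63 ≈ 3.540.

β̂_MAP = 3.540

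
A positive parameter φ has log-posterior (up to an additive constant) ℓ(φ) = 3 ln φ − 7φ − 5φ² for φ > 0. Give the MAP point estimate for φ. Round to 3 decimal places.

φ̂_MAP = 0.300

ℓ'(φ) = 3/φ − 7 − 10φ. Setting this to zero and multiplying by φ: 10φ² + 7φ − 3 = 0.
φ = (−7 + √(7² + 4·10·3)) / (2·10) = (−7 + √169) / 20 = (−7 + 13)/20 = 3/10.
ℓ''(φ) = −3/φ² − 10 < 0, confirming a maximum.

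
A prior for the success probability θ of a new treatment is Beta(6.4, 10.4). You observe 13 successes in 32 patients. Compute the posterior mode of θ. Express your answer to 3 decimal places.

θ̂_MAP = 0.393

Prior: Beta(6.4, 10.4).
Data: 13 successes in 32 trials. The binomial likelihood contributes θ^13(1−θ)^19, so the posterior is Beta(6.4+13, 10.4+19) = Beta(19.4, 29.4).
For Beta(a, b) with a, b > 1 the mode is (a−1)/(a+b−2) = 18.4/46.8 ≈ 0.393.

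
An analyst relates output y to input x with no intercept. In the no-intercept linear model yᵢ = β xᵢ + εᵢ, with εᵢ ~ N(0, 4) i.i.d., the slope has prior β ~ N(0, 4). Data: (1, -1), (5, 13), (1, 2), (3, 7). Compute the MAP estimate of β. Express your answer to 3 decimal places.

β̂_MAP = 2.351

log p(β | y) = −Σ(yᵢ − βxᵢ)²/(2·4) − β²/(2·4) + const.
Setting the derivative to zero: Σxᵢ(yᵢ − βxᵢ)/4 − β/4 = 0, so β = Σxᵢyᵢ / (Σxᵢ² + σ²/τ²).
Σxᵢyᵢ = 1·(-1) + 5·13 + 1·2 + 3·7 = 87; Σxᵢ² = 36; σ²/τ² = 1.
β̂_MAP = 87 / (36 + 1) = 87/37 ≈ 2.351.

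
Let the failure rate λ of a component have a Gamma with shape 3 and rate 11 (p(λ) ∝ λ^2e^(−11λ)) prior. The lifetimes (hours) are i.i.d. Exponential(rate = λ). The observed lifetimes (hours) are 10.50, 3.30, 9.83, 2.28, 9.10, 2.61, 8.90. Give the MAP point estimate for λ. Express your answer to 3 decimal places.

The Exponential(rate=λ) likelihood is ∝ λ^n e^(−λΣtᵢ). Here n = 7 and Σtᵢ = 10.50 + 3.30 + 9.83 + 2.28 + 9.10 + 2.61 + 8.90 = 46.52.
Posterior ∝ λ^2e^(−11λ) · λ^7e^(−46.52λ) = λ^9e^(−57.52λ), i.e. Gamma(10, 57.52).
Mode = (a−1)/b = 9/57.52 ≈ 0.156.

λ̂_MAP = 0.156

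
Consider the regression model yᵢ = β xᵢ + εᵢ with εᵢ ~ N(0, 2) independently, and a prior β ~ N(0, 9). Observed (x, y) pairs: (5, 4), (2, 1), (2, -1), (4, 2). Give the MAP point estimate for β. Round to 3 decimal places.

β̂_MAP = 0.569

log p(β | y) = −Σ(yᵢ − βxᵢ)²/(2·2) − β²/(2·9) + const.
Setting the derivative to zero: Σxᵢ(yᵢ − βxᵢ)/2 − β/9 = 0, so β = Σxᵢyᵢ / (Σxᵢ² + σ²/τ²).
Σxᵢyᵢ = 5·4 + 2·1 + 2·(-1) + 4·2 = 28; Σxᵢ² = 49; σ²/τ² = 2/9.
β̂_MAP = 28 / (49 + 2/9) = 28/(443/9) = 252/443 ≈ 0.569.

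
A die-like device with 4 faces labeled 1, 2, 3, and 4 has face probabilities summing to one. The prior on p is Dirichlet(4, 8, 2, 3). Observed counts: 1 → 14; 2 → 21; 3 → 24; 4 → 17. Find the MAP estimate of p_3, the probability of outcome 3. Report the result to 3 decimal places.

The posterior is Dirichlet(αᵢ + nᵢ) = Dirichlet(18, 29, 26, 20).
For a Dirichlet(a₁,…,a_K) with all aᵢ > 1, the mode has j-th component (aⱼ − 1)/(Σaᵢ − K).
Here Σaᵢ = 93 and K = 4, so p_3 = (26 − 1)/(93 − 4) = 25/89 ≈ 0.281.

MAP estimate: 0.281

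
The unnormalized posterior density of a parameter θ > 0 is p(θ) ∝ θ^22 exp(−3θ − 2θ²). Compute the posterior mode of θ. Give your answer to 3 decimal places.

θ̂_MAP = 2.000

ℓ'(θ) = 22/θ − 3 − 4θ. Setting this to zero and multiplying by θ: 4θ² + 3θ − 22 = 0.
θ = (−3 + √(3² + 4·4·22)) / (2·4) = (−3 + √361) / 8 = (−3 + 19)/8 = 2.
ℓ''(θ) = −22/θ² − 4 < 0, confirming a maximum.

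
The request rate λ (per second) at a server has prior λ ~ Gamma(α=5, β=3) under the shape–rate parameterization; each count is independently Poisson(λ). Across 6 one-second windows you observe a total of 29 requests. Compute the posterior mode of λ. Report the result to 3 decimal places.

Σxᵢ = 29, n = 6.
Posterior ∝ λ^4e^(−3λ) · λ^29e^(−6λ) = λ^33e^(−9λ), i.e. Gamma(shape=34, rate=9).
The mode of a Gamma(a, b) with a ≥ 1 (shape–rate) is (a−1)/b = 33/9 ≈ 3.667.

λ̂_MAP = 3.667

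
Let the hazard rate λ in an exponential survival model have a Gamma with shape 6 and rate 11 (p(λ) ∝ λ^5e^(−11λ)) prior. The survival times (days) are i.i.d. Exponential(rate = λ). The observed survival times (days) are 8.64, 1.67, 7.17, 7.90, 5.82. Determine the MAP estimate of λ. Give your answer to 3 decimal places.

λ̂_MAP = 0.237

The Exponential(rate=λ) likelihood is ∝ λ^n e^(−λΣtᵢ). Here n = 5 and Σtᵢ = 8.64 + 1.67 + 7.17 + 7.90 + 5.82 = 31.20.
Posterior ∝ λ^5e^(−11λ) · λ^5e^(−31.20λ) = λ^10e^(−42.20λ), i.e. Gamma(11, 42.20).
Mode = (a−1)/b = 10/42.20 ≈ 0.237.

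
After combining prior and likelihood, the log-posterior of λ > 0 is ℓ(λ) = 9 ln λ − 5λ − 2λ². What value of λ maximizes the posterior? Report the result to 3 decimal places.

ℓ'(λ) = 9/λ − 5 − 4λ. Setting this to zero and multiplying by λ: 4λ² + 5λ − 9 = 0.
λ = (−5 + √(5² + 4·4·9)) / (2·4) = (−5 + √169) / 8 = (−5 + 13)/8 = 1.
ℓ''(λ) = −9/λ² − 4 < 0, confirming a maximum.

λ̂_MAP = 1.000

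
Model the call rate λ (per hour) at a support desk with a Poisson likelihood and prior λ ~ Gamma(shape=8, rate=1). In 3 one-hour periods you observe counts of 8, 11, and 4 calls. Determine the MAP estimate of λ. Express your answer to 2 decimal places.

Σxᵢ = 8+11+4 = 23, with n = 3.
Posterior ∝ λ^7e^(−1λ) · λ^23e^(−3λ) = λ^30e^(−4λ), i.e. Gamma(shape=31, rate=4).
The mode of a Gamma(a, b) with a ≥ 1 (shape–rate) is (a−1)/b = 30/4 ≈ 7.50.

λ̂_MAP = 7.50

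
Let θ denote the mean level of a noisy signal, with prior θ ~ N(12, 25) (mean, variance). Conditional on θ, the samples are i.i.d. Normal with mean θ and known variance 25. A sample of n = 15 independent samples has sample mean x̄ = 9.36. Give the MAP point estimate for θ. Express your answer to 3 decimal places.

n = 15, x̄ = 9.36.
For a Normal prior and Normal likelihood with known variance, the posterior is Normal; its mode equals its mean, the precision-weighted average.
Prior precision 1/σ₀² = 1/25 = 0.04; data precision n/σ² = 15/25 = 0.6.
θ̂ = (0.04·12 + 0.6·9.36) / (0.04 + 0.6) = 6.096/0.64 = 9.525.

θ̂_MAP = 9.525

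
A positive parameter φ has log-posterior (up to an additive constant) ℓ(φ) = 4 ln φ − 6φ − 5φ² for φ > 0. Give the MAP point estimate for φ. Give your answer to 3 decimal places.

φ̂_MAP = 0.400

ℓ'(φ) = 4/φ − 6 − 10φ. Setting this to zero and multiplying by φ: 10φ² + 6φ − 4 = 0.
φ = (−6 + √(6² + 4·10·4)) / (2·10) = (−6 + √196) / 20 = (−6 + 14)/20 = 2/5.
ℓ''(φ) = −4/φ² − 10 < 0, confirming a maximum.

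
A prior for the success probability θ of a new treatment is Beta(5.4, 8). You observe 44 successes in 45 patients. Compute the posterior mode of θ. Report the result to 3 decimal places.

θ̂_MAP = 0.858

Prior: Beta(5.4, 8).
Data: 44 successes in 45 trials. The binomial likelihood contributes θ^44(1−θ)^1, so the posterior is Beta(5.4+44, 8+1) = Beta(49.4, 9).
For Beta(a, b) with a, b > 1 the mode is (a−1)/(a+b−2) = 48.4/56.4 ≈ 0.858.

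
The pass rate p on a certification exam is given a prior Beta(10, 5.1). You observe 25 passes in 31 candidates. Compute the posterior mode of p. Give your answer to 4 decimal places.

Prior: Beta(10, 5.1).
Data: 25 successes in 31 trials. The binomial likelihood contributes p^25(1−p)^6, so the posterior is Beta(10+25, 5.1+6) = Beta(35, 11.1).
For Beta(a, b) with a, b > 1 the mode is (a−1)/(a+b−2) = 34/44.1 ≈ 0.7710.

p̂_MAP = 0.7710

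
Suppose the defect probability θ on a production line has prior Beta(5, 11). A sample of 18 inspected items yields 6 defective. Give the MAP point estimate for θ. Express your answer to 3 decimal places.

Prior: Beta(5, 11).
Data: 6 successes in 18 trials. The binomial likelihood contributes θ^6(1−θ)^12, so the posterior is Beta(5+6, 11+12) = Beta(11, 23).
For Beta(a, b) with a, b > 1 the mode is (a−1)/(a+b−2) = 10/32 ≈ 0.313.

θ̂_MAP = 0.313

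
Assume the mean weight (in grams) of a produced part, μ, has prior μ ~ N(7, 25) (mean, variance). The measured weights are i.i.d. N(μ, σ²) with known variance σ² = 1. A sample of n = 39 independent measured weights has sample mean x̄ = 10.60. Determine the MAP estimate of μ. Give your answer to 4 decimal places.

n = 39, x̄ = 10.60.
For a Normal prior and Normal likelihood with known variance, the posterior is Normal; its mode equals its mean, the precision-weighted average.
Prior precision 1/σ₀² = 1/25 = 0.04; data precision n/σ² = 39/1 = 39.
μ̂ = (0.04·7 + 39·10.6) / (0.04 + 39) = 413.68/39.04 = 5171/488 ≈ 10.5963.

μ̂_MAP = 10.5963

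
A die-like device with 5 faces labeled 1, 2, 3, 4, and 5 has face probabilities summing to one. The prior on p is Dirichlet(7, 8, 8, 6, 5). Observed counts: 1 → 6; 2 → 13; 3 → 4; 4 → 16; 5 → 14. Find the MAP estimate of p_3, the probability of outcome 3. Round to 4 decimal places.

MAP estimate: 0.1341

The posterior is Dirichlet(αᵢ + nᵢ) = Dirichlet(13, 21, 12, 22, 19).
For a Dirichlet(a₁,…,a_K) with all aᵢ > 1, the mode has j-th component (aⱼ − 1)/(Σaᵢ − K).
Here Σaᵢ = 87 and K = 5, so p_3 = (12 − 1)/(87 − 5) = 11/82 ≈ 0.1341.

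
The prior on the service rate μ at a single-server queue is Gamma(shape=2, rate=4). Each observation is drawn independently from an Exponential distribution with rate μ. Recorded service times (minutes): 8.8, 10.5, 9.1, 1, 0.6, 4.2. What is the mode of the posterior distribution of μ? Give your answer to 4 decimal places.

The Exponential(rate=μ) likelihood is ∝ μ^n e^(−μΣtᵢ). Here n = 6 and Σtᵢ = 8.8 + 10.5 + 9.1 + 1 + 0.6 + 4.2 = 34.2.
Posterior ∝ μe^(−4μ) · μ^6e^(−34.2μ) = μ^7e^(−38.2μ), i.e. Gamma(8, 38.2).
Mode = (a−1)/b = 7/38.2 ≈ 0.1832.

μ̂_MAP = 0.1832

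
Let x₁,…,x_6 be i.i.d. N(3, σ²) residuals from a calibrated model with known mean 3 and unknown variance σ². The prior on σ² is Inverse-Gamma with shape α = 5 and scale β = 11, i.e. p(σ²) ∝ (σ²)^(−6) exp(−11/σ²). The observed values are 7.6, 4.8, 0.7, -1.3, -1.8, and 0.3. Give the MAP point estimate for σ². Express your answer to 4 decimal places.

σ̂²_MAP = 5.5839

Sum of squared deviations about the known mean: SS = (7.6−3)² + (4.8−3)² + (0.7−3)² + (-1.3−3)² + (-1.8−3)² + (0.3−3)² = 78.51.
The Normal likelihood contributes (σ²)^(−n/2) exp(−SS/(2σ²)), so the posterior is Inverse-Gamma(α + n/2, β + SS/2) = Inverse-Gamma(8, 50.255).
The mode of Inverse-Gamma(a, b) is b/(a+1) = 50.255/9 ≈ 5.5839.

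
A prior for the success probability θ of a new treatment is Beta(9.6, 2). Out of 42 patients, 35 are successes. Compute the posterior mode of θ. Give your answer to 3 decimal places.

θ̂_MAP = 0.845

Prior: Beta(9.6, 2).
Data: 35 successes in 42 trials. The binomial likelihood contributes θ^35(1−θ)^7, so the posterior is Beta(9.6+35, 2+7) = Beta(44.6, 9).
For Beta(a, b) with a, b > 1 the mode is (a−1)/(a+b−2) = 43.6/51.6 ≈ 0.845.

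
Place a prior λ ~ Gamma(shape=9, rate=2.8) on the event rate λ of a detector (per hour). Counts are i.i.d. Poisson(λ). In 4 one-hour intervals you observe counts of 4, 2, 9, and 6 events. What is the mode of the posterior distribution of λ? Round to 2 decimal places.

Σxᵢ = 4+2+9+6 = 21, with n = 4.
Posterior ∝ λ^8e^(−2.8λ) · λ^21e^(−4λ) = λ^29e^(−6.8λ), i.e. Gamma(shape=30, rate=6.8).
The mode of a Gamma(a, b) with a ≥ 1 (shape–rate) is (a−1)/b = 29/6.8 ≈ 4.26.

λ̂_MAP = 4.26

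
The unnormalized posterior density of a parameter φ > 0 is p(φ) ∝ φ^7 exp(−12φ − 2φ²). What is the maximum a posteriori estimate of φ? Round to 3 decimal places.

φ̂_MAP = 0.500

ℓ'(φ) = 7/φ − 12 − 4φ. Setting this to zero and multiplying by φ: 4φ² + 12φ − 7 = 0.
φ = (−12 + √(12² + 4·4·7)) / (2·4) = (−12 + √256) / 8 = (−12 + 16)/8 = 1/2.
ℓ''(φ) = −7/φ² − 4 < 0, confirming a maximum.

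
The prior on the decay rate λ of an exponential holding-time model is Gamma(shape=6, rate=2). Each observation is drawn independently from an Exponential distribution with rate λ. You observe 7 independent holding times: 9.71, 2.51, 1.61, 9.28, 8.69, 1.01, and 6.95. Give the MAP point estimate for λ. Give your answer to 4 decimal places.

The Exponential(rate=λ) likelihood is ∝ λ^n e^(−λΣtᵢ). Here n = 7 and Σtᵢ = 9.71 + 2.51 + 1.61 + 9.28 + 8.69 + 1.01 + 6.95 = 39.76.
Posterior ∝ λ^5e^(−2λ) · λ^7e^(−39.76λ) = λ^12e^(−41.76λ), i.e. Gamma(13, 41.76).
Mode = (a−1)/b = 12/41.76 ≈ 0.2874.

λ̂_MAP = 0.2874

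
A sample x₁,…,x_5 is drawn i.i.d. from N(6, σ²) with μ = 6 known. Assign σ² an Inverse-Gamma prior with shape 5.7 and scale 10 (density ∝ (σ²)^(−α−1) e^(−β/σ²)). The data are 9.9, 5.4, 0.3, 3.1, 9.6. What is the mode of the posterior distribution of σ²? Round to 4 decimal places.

Sum of squared deviations about the known mean: SS = (9.9−6)² + (5.4−6)² + (0.3−6)² + (3.1−6)² + (9.6−6)² = 69.43.
The Normal likelihood contributes (σ²)^(−n/2) exp(−SS/(2σ²)), so the posterior is Inverse-Gamma(α + n/2, β + SS/2) = Inverse-Gamma(8.2, 44.715).
The mode of Inverse-Gamma(a, b) is b/(a+1) = 44.715/9.2 ≈ 4.8603.

σ̂²_MAP = 4.8603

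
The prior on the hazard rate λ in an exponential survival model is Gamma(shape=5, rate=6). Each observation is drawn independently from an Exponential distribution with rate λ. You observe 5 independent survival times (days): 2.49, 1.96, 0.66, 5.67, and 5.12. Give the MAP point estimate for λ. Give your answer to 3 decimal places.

The Exponential(rate=λ) likelihood is ∝ λ^n e^(−λΣtᵢ). Here n = 5 and Σtᵢ = 2.49 + 1.96 + 0.66 + 5.67 + 5.12 = 15.90.
Posterior ∝ λ^4e^(−6λ) · λ^5e^(−15.90λ) = λ^9e^(−21.90λ), i.e. Gamma(10, 21.90).
Mode = (a−1)/b = 9/21.90 ≈ 0.411.

λ̂_MAP = 0.411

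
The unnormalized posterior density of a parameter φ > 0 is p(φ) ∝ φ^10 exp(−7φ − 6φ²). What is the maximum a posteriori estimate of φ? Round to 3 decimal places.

φ̂_MAP = 0.667

ℓ'(φ) = 10/φ − 7 − 12φ. Setting this to zero and multiplying by φ: 12φ² + 7φ − 10 = 0.
φ = (−7 + √(7² + 4·12·10)) / (2·12) = (−7 + √529) / 24 = (−7 + 23)/24 = 2/3.
ℓ''(φ) = −10/φ² − 12 < 0, confirming a maximum.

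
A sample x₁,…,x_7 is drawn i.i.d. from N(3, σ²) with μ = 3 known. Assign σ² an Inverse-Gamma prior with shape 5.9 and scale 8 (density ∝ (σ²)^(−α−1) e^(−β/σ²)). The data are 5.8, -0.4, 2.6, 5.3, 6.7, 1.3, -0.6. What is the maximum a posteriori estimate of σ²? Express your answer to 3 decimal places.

Sum of squared deviations about the known mean: SS = (5.8−3)² + (-0.4−3)² + (2.6−3)² + (5.3−3)² + (6.7−3)² + (1.3−3)² + (-0.6−3)² = 54.39.
The Normal likelihood contributes (σ²)^(−n/2) exp(−SS/(2σ²)), so the posterior is Inverse-Gamma(α + n/2, β + SS/2) = Inverse-Gamma(9.4, 35.195).
The mode of Inverse-Gamma(a, b) is b/(a+1) = 35.195/10.4 ≈ 3.384.

σ̂²_MAP = 3.384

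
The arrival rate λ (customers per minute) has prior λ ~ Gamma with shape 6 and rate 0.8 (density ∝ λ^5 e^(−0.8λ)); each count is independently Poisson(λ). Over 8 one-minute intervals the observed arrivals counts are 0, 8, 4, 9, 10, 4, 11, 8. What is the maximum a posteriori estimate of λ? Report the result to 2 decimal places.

Σxᵢ = 0+8+4+9+10+4+11+8 = 54, with n = 8.
Posterior ∝ λ^5e^(−0.8λ) · λ^54e^(−8λ) = λ^59e^(−8.8λ), i.e. Gamma(shape=60, rate=8.8).
The mode of a Gamma(a, b) with a ≥ 1 (shape–rate) is (a−1)/b = 59/8.8 ≈ 6.70.

λ̂_MAP = 6.70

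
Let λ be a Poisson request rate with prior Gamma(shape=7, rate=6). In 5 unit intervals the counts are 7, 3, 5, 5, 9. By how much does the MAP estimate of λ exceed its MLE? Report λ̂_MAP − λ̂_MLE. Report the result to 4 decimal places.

MAP − MLE = -2.6182

Σxᵢ = 29. Posterior is Gamma(36, 11); MAP = (36−1)/11 = 35/11 ≈ 3.18182.
MLE = x̄ = 29/5 ≈ 5.80000.
Difference = 35/11 − 29/5 = -144/55 ≈ -2.6182.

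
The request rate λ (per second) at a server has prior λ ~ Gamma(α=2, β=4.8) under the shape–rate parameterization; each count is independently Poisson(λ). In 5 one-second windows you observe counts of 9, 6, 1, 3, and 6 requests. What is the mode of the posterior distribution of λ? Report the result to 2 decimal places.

Σxᵢ = 9+6+1+3+6 = 25, with n = 5.
Posterior ∝ λe^(−4.8λ) · λ^25e^(−5λ) = λ^26e^(−9.8λ), i.e. Gamma(shape=27, rate=9.8).
The mode of a Gamma(a, b) with a ≥ 1 (shape–rate) is (a−1)/b = 26/9.8 ≈ 2.65.

λ̂_MAP = 2.65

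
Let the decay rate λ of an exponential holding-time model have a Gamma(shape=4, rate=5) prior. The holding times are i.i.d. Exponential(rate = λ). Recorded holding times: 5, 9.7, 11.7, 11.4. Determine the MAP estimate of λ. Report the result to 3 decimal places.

The Exponential(rate=λ) likelihood is ∝ λ^n e^(−λΣtᵢ). Here n = 4 and Σtᵢ = 5 + 9.7 + 11.7 + 11.4 = 37.8.
Posterior ∝ λ^3e^(−5λ) · λ^4e^(−37.8λ) = λ^7e^(−42.8λ), i.e. Gamma(8, 42.8).
Mode = (a−1)/b = 7/42.8 ≈ 0.164.

λ̂_MAP = 0.164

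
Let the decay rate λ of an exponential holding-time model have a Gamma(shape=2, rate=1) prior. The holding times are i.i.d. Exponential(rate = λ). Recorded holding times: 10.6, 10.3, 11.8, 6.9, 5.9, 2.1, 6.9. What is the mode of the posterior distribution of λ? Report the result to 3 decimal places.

The Exponential(rate=λ) likelihood is ∝ λ^n e^(−λΣtᵢ). Here n = 7 and Σtᵢ = 10.6 + 10.3 + 11.8 + 6.9 + 5.9 + 2.1 + 6.9 = 54.5.
Posterior ∝ λe^(−1λ) · λ^7e^(−54.5λ) = λ^8e^(−55.5λ), i.e. Gamma(9, 55.5).
Mode = (a−1)/b = 8/55.5 ≈ 0.144.

λ̂_MAP = 0.144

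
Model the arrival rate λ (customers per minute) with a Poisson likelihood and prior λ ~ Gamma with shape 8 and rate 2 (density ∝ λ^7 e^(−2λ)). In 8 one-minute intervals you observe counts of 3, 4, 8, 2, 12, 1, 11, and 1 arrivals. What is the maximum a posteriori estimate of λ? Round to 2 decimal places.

λ̂_MAP = 4.90

Σxᵢ = 3+4+8+2+12+1+11+1 = 42, with n = 8.
Posterior ∝ λ^7e^(−2λ) · λ^42e^(−8λ) = λ^49e^(−10λ), i.e. Gamma(shape=50, rate=10).
The mode of a Gamma(a, b) with a ≥ 1 (shape–rate) is (a−1)/b = 49/10 ≈ 4.90.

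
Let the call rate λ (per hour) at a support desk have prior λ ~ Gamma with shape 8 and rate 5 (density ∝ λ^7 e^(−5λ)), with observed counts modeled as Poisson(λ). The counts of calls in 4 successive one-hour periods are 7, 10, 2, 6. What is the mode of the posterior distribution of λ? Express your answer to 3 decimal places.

λ̂_MAP = 3.556

Σxᵢ = 7+10+2+6 = 25, with n = 4.
Posterior ∝ λ^7e^(−5λ) · λ^25e^(−4λ) = λ^32e^(−9λ), i.e. Gamma(shape=33, rate=9).
The mode of a Gamma(a, b) with a ≥ 1 (shape–rate) is (a−1)/b = 32/9 ≈ 3.556.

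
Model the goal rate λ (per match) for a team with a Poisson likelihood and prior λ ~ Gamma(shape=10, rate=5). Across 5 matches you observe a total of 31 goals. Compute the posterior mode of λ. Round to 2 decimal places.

λ̂_MAP = 4.00

Σxᵢ = 31, n = 5.
Posterior ∝ λ^9e^(−5λ) · λ^31e^(−5λ) = λ^40e^(−10λ), i.e. Gamma(shape=41, rate=10).
The mode of a Gamma(a, b) with a ≥ 1 (shape–rate) is (a−1)/b = 40/10 ≈ 4.00.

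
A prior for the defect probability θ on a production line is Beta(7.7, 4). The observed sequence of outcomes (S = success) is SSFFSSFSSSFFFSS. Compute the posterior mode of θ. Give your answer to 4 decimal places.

Prior: Beta(7.7, 4).
Data: 9 successes in 15 trials (from the sequence). The binomial likelihood contributes θ^9(1−θ)^6, so the posterior is Beta(7.7+9, 4+6) = Beta(16.7, 10).
For Beta(a, b) with a, b > 1 the mode is (a−1)/(a+b−2) = 15.7/24.7 ≈ 0.6356.

θ̂_MAP = 0.6356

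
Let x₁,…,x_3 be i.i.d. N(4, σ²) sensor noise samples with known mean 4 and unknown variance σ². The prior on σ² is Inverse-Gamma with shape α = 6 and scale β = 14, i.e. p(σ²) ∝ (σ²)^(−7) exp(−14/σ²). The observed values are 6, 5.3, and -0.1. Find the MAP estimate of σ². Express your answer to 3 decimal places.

σ̂²_MAP = 2.971

Sum of squared deviations about the known mean: SS = (6−4)² + (5.3−4)² + (-0.1−4)² = 22.5.
The Normal likelihood contributes (σ²)^(−n/2) exp(−SS/(2σ²)), so the posterior is Inverse-Gamma(α + n/2, β + SS/2) = Inverse-Gamma(7.5, 25.25).
The mode of Inverse-Gamma(a, b) is b/(a+1) = 25.25/8.5 ≈ 2.971.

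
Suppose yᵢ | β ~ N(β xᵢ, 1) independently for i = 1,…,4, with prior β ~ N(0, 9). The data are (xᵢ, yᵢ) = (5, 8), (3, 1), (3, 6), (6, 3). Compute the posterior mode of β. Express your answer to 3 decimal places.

β̂_MAP = 0.999

log p(β | y) = −Σ(yᵢ − βxᵢ)²/(2·1) − β²/(2·9) + const.
Setting the derivative to zero: Σxᵢ(yᵢ − βxᵢ)/1 − β/9 = 0, so β = Σxᵢyᵢ / (Σxᵢ² + σ²/τ²).
Σxᵢyᵢ = 5·8 + 3·1 + 3·6 + 6·3 = 79; Σxᵢ² = 79; σ²/τ² = 1/9.
β̂_MAP = 79 / (79 + 1/9) = 79/(712/9) = 711/712 ≈ 0.999.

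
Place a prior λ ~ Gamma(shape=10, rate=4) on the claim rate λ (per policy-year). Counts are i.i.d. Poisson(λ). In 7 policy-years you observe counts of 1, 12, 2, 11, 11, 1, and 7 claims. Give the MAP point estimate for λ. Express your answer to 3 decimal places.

λ̂_MAP = 4.909

Σxᵢ = 1+12+2+11+11+1+7 = 45, with n = 7.
Posterior ∝ λ^9e^(−4λ) · λ^45e^(−7λ) = λ^54e^(−11λ), i.e. Gamma(shape=55, rate=11).
The mode of a Gamma(a, b) with a ≥ 1 (shape–rate) is (a−1)/b = 54/11 ≈ 4.909.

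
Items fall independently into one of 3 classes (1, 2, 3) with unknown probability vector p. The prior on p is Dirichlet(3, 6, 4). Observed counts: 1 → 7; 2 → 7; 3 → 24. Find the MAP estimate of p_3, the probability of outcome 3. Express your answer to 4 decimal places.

The posterior is Dirichlet(αᵢ + nᵢ) = Dirichlet(10, 13, 28).
For a Dirichlet(a₁,…,a_K) with all aᵢ > 1, the mode has j-th component (aⱼ − 1)/(Σaᵢ − K).
Here Σaᵢ = 51 and K = 3, so p_3 = (28 − 1)/(51 − 3) = 27/48 ≈ 0.5625.

MAP estimate: 0.5625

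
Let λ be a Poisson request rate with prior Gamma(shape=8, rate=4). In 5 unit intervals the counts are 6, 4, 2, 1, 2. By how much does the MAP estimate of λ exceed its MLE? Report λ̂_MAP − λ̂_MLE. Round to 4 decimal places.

Σxᵢ = 15. Posterior is Gamma(23, 9); MAP = (23−1)/9 = 22/9 ≈ 2.44444.
MLE = x̄ = 15/5 ≈ 3.00000.
Difference = 22/9 − 15/5 = -5/9 ≈ -0.5556.

MAP − MLE = -0.5556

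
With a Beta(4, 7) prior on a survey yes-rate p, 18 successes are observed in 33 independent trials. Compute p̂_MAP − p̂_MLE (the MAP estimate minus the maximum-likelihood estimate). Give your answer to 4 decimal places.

MAP − MLE = -0.0455

Posterior is Beta(22, 22); MAP = (22−1)/(44−2) = 21/42 ≈ 0.50000.
MLE ignores the prior: p̂_MLE = k/n = 18/33 ≈ 0.54545.
Difference = 21/42 − 18/33 = -1/22 ≈ -0.0455.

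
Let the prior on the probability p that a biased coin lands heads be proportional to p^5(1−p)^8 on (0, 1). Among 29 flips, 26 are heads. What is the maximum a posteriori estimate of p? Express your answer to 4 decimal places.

The prior density ∝ p^5(1−p)^8 is the kernel of Beta(6, 9).
Data: 26 successes in 29 trials. The binomial likelihood contributes p^26(1−p)^3, so the posterior is Beta(6+26, 9+3) = Beta(32, 12).
For Beta(a, b) with a, b > 1 the mode is (a−1)/(a+b−2) = 31/42 ≈ 0.7381.

p̂_MAP = 0.7381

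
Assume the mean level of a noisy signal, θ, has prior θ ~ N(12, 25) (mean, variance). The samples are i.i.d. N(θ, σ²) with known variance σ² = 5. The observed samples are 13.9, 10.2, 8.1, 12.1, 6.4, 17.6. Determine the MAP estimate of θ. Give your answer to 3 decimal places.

θ̂_MAP = 11.403

n = 6; x̄ = (13.9 + 10.2 + 8.1 + 12.1 + 6.4 + 17.6)/6 = 68.3/6 = 683/60 ≈ 11.3833.
For a Normal prior and Normal likelihood with known variance, the posterior is Normal; its mode equals its mean, the precision-weighted average.
Prior precision 1/σ₀² = 1/25 = 0.04; data precision n/σ² = 6/5 = 1.2.
θ̂ = (0.04·12 + 1.2·(683/60)) / (0.04 + 1.2) = 14.14/1.24 = 707/62 ≈ 11.403.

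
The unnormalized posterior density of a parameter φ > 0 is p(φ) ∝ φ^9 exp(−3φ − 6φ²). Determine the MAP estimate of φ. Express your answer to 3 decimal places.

φ̂_MAP = 0.750

ℓ'(φ) = 9/φ − 3 − 12φ. Setting this to zero and multiplying by φ: 12φ² + 3φ − 9 = 0.
φ = (−3 + √(3² + 4·12·9)) / (2·12) = (−3 + √441) / 24 = (−3 + 21)/24 = 3/4.
ℓ''(φ) = −9/φ² − 12 < 0, confirming a maximum.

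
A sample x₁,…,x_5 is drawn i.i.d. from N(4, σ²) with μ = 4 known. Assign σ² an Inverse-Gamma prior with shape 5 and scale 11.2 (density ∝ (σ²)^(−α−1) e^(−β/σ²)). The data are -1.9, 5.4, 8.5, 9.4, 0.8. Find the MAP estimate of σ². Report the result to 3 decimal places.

σ̂²_MAP = 6.989

Sum of squared deviations about the known mean: SS = (-1.9−4)² + (5.4−4)² + (8.5−4)² + (9.4−4)² + (0.8−4)² = 96.42.
The Normal likelihood contributes (σ²)^(−n/2) exp(−SS/(2σ²)), so the posterior is Inverse-Gamma(α + n/2, β + SS/2) = Inverse-Gamma(7.5, 59.41).
The mode of Inverse-Gamma(a, b) is b/(a+1) = 59.41/8.5 ≈ 6.989.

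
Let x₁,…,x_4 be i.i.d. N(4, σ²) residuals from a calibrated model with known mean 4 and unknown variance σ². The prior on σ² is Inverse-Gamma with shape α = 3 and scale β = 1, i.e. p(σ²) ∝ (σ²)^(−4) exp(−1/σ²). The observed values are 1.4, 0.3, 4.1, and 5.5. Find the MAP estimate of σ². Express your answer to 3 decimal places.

Sum of squared deviations about the known mean: SS = (1.4−4)² + (0.3−4)² + (4.1−4)² + (5.5−4)² = 22.71.
The Normal likelihood contributes (σ²)^(−n/2) exp(−SS/(2σ²)), so the posterior is Inverse-Gamma(α + n/2, β + SS/2) = Inverse-Gamma(5, 12.355).
The mode of Inverse-Gamma(a, b) is b/(a+1) = 12.355/6 ≈ 2.059.

σ̂²_MAP = 2.059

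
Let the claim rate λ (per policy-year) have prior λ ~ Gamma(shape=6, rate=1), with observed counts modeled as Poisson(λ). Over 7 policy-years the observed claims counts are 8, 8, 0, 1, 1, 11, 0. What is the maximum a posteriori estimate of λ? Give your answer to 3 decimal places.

λ̂_MAP = 4.250

Σxᵢ = 8+8+0+1+1+11+0 = 29, with n = 7.
Posterior ∝ λ^5e^(−1λ) · λ^29e^(−7λ) = λ^34e^(−8λ), i.e. Gamma(shape=35, rate=8).
The mode of a Gamma(a, b) with a ≥ 1 (shape–rate) is (a−1)/b = 34/8 ≈ 4.250.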